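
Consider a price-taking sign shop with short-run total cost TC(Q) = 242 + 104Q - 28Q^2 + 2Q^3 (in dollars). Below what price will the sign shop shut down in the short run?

$6 per unit

The firm shuts down when price falls below the minimum of average variable cost. AVC = VC/Q = 104 - 28Q + 2Q^2.
dAVC/dQ = -28 + 4Q = 0 gives Q = 7. min AVC = 104 - 28·7 + 2·7^2 = 6.
The firm shuts down for any P below $6.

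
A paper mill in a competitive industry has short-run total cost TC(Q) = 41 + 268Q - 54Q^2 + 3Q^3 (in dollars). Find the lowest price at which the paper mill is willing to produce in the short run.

The shutdown price is the minimum of AVC. VC = 268Q - 54Q^2 + 3Q^3, so AVC = 268 - 54Q + 3Q^2.
dAVC/dQ = -54 + 6Q = 0 gives Q = 9. min AVC = 268 - 54·9 + 3·9^2 = 25.
For P < $25 the firm produces nothing.

$25 per unit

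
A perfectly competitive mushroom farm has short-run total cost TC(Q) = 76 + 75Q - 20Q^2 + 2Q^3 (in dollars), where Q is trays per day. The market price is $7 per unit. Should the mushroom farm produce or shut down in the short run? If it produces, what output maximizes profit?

Strip out fixed cost: VC = 75Q - 20Q^2 + 2Q^3. Then AVC = 75 - 20Q + 2Q^2 and MC = 75 - 40Q + 6Q^2.
AVC is minimized where dAVC/dQ = -20 + 4Q = 0, at Q = 5; min AVC = 75 - 20·5 + 2·5^2 = $25.
P = $7 lies below min AVC = $25; no output level covers variable cost.
Best response: produce nothing and absorb the $76 fixed cost.

Shut down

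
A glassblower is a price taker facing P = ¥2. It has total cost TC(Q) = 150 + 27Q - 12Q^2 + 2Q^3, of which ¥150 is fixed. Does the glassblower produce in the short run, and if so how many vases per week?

Shut down

Strip out fixed cost: VC = 27Q - 12Q^2 + 2Q^3. Then AVC = 27 - 12Q + 2Q^2 and MC = 27 - 24Q + 6Q^2.
AVC hits its minimum where MC = AVC, at Q = 3, giving min AVC = 27 - 12·3 + 2·3^2 = ¥9.
Since P = ¥2 < min AVC = ¥9, price fails to cover variable cost at any output.
Best response: produce nothing and absorb the ¥150 fixed cost.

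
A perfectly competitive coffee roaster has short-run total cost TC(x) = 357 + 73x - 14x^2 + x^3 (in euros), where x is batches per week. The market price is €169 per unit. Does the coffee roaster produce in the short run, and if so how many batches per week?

Produce at x = 12

Variable cost is VC = 73x - 14x^2 + x^3, so AVC = VC/x = 73 - 14x + x^2 and MC = dTC/dx = 73 - 28x + 3x^2.
AVC hits its minimum where MC = AVC, at x = 7, giving min AVC = 73 - 14·7 + 7^2 = €24.
Since P = €169 ≥ min AVC = €24, price covers variable cost and the firm should produce.
Solving P = MC: -96 - 28x + 3x^2 = 0 ⇒ x = -8/3 or 12. On the upward-sloping branch, x* = 12.
Check: AVC at x = 12 is €49 ≤ P, so revenue covers variable cost.
Profit = P·x − TC = 169·12 − 945 = €1083.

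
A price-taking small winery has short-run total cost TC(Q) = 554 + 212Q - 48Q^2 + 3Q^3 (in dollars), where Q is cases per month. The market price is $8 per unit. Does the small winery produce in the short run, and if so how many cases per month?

From TC, MC = TC'(Q) = 212 - 96Q + 9Q^2 and AVC = VC/Q = 212 - 48Q + 3Q^2.
AVC hits its minimum where MC = AVC, at Q = 8, giving min AVC = 212 - 48·8 + 3·8^2 = $20.
P = $8 lies below min AVC = $20; no output level covers variable cost.
Shutting down limits the loss to fixed cost, $554.

Shut down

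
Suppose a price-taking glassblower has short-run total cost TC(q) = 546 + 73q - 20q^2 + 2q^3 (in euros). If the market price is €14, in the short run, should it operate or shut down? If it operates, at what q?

Variable cost is VC = 73q - 20q^2 + 2q^3, so AVC = VC/q = 73 - 20q + 2q^2 and MC = dTC/dq = 73 - 40q + 6q^2.
AVC hits its minimum where MC = AVC, at q = 5, giving min AVC = 73 - 20·5 + 2·5^2 = €23.
Since P = €14 < min AVC = €23, price fails to cover variable cost at any output.
Best response: produce nothing and absorb the €546 fixed cost.

Shut down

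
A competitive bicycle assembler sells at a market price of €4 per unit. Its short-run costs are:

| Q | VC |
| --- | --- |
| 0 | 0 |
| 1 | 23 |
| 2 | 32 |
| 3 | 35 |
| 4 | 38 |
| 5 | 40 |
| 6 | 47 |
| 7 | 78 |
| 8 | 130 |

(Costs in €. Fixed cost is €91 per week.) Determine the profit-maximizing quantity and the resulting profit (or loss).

Q = 0 (shut down); profit = -€91

Profit at each row (π = 4Q − TC): Q=0: -91; Q=1: -110; Q=2: -115; Q=3: -114; Q=4: -113; Q=5: -111; Q=6: -114; Q=7: -141; Q=8: -189.
Profit is highest at Q = 0. Equivalently, the lowest AVC in the table is 47/6 ≈ €7.83 at Q = 6, and P = €4 falls below it — price never covers variable cost, so the firm shuts down and loses only its fixed cost.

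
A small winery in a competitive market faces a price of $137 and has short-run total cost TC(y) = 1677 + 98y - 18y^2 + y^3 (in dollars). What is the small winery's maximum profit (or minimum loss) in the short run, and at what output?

Profit = -$325 at y = 13

AVC = 98 - 18y + y^2; min AVC = $17 at y = 9. Since P = $137 ≥ min AVC, the firm produces.
With MC = 98 - 36y + 3y^2, P = MC on the upward-sloping part at y* = 13.
TR = 137·13 = 1781. TC = 1677 + 429 = 2106. Profit = 1781 − 2106 = -$325.
By producing, the firm covers all variable cost plus $1352 of fixed cost; shutting down would lose the full $1677.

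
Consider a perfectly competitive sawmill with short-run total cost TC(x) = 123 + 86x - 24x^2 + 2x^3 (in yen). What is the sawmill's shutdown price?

¥14 per unit

Short-run supply begins at min AVC. From VC = 86x - 24x^2 + 2x^3, AVC = 86 - 24x + 2x^2.
At the minimum of AVC, MC = AVC. MC = 86 - 48x + 6x^2; setting MC = AVC gives 4x^2 - 24x = 0, so x = 6. min AVC = 14.
So the shutdown price is ¥14.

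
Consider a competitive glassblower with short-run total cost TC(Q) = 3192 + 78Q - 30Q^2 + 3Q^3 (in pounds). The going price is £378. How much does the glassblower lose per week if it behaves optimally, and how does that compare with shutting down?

AVC = 78 - 30Q + 3Q^2 has its minimum £3 at Q = 5; price £378 clears that bar, so the firm operates.
MC = 78 - 60Q + 9Q^2. Setting P = MC and taking the root on the rising branch gives Q* = 10.
TR = 378·10 = 3780. TC = 3192 + 780 = 3972. Profit = 3780 − 3972 = -£192.
Shutting down would mean losing the fixed cost of £3192, so operating at a loss of £192 is better by £3000.

Profit = -£192 at Q = 10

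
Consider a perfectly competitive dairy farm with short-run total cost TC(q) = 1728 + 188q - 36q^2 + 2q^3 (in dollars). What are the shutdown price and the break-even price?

Shutdown price = min AVC. AVC = 188 - 36q + 2q^2, with vertex at q = 9 and minimum $26.
ATC = 1728/q + 188 - 36q + 2q^2. Setting dATC/dq = −1728/q^2 − 36 + 4q = 0 gives q = 12 (since 4·12^3 − 36·12^2 = 1728).
min ATC = 1728/12 + 188 − 36·12 + 2·12^2 = $188. That is the break-even price.
For $26 ≤ P < $188 the firm produces at a loss; below $26 it shuts down.

Shutdown price = $26; break-even price = $188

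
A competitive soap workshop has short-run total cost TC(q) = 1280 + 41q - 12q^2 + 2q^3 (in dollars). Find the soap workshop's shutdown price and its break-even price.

Shutdown price = $23; break-even price = $233

AVC = 41 - 12q + 2q^2; minimized at q = 3, giving min AVC = $23. That is the shutdown price.
ATC = 1280/q + 41 - 12q + 2q^2. Setting dATC/dq = −1280/q^2 − 12 + 4q = 0 gives q = 8 (since 4·8^3 − 12·8^2 = 1280).
min ATC = 1280/8 + 41 − 12·8 + 2·8^2 = $233. That is the break-even price.
Between these two prices the firm operates at a loss; above $233 it earns a profit.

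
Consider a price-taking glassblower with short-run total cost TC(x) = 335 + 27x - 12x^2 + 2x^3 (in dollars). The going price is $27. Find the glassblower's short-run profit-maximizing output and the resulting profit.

Profit = -$271 at x = 4

AVC = 27 - 12x + 2x^2; min AVC = $9 at x = 3. Since P = $27 ≥ min AVC, the firm produces.
MC = 27 - 24x + 6x^2. Setting P = MC and taking the root on the rising branch gives x* = 4.
TR = 27·4 = 108. TC = 335 + 44 = 379. Profit = 108 − 379 = -$271.
Shutting down would mean losing the fixed cost of $335, so operating at a loss of $271 is better by $64.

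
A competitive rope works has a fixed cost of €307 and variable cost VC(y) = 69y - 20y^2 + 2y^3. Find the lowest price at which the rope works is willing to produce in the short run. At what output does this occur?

€19 per unit, at y = 5

The firm shuts down when price falls below the minimum of average variable cost. AVC = VC/y = 69 - 20y + 2y^2.
dAVC/dy = -20 + 4y = 0 gives y = 5. min AVC = 69 - 20·5 + 2·5^2 = 19.
So the shutdown price is €19.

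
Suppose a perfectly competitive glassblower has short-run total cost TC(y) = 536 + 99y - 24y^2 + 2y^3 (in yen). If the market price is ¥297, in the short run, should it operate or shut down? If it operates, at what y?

Produce at y = 11

Strip out fixed cost: VC = 99y - 24y^2 + 2y^3. Then AVC = 99 - 24y + 2y^2 and MC = 99 - 48y + 6y^2.
AVC hits its minimum where MC = AVC, at y = 6, giving min AVC = 99 - 24·6 + 2·6^2 = ¥27.
P = ¥297 exceeds min AVC = ¥27, so the firm stays open.
Set P = MC: 297 = 99 - 48y + 6y^2 → -198 - 48y + 6y^2 = 0. The roots are y = -3 and y = 11; the profit-maximizing output is on the rising part of MC, so y* = 11.
Check: AVC at y = 11 is ¥77 ≤ P, so revenue covers variable cost.
Profit = P·y − TC = 297·11 − 1383 = ¥1884.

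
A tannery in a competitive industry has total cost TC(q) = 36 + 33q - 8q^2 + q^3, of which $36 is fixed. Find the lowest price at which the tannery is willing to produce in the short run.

$17 per unit

Short-run supply begins at min AVC. From VC = 33q - 8q^2 + q^3, AVC = 33 - 8q + q^2.
At the minimum of AVC, MC = AVC. MC = 33 - 16q + 3q^2; setting MC = AVC gives 2q^2 - 8q = 0, so q = 4. min AVC = 17.
The firm shuts down for any P below $17.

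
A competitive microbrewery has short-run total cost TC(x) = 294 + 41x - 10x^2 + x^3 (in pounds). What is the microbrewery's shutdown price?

£16 per unit

Short-run supply begins at min AVC. From VC = 41x - 10x^2 + x^3, AVC = 41 - 10x + x^2.
At the minimum of AVC, MC = AVC. MC = 41 - 20x + 3x^2; setting MC = AVC gives 2x^2 - 10x = 0, so x = 5. min AVC = 16.
The firm shuts down for any P below £16.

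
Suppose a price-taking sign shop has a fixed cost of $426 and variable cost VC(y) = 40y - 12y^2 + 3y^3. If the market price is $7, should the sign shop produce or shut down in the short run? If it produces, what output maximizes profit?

Variable cost is VC = 40y - 12y^2 + 3y^3, so AVC = VC/y = 40 - 12y + 3y^2 and MC = dTC/dy = 40 - 24y + 9y^2.
AVC hits its minimum where MC = AVC, at y = 2, giving min AVC = 40 - 12·2 + 3·2^2 = $28.
P = $7 lies below min AVC = $28; no output level covers variable cost.
Shutting down limits the loss to fixed cost, $426.

Shut down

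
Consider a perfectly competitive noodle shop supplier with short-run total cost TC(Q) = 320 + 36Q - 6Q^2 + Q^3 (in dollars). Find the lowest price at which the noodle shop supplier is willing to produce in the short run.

$27 per unit

Short-run supply begins at min AVC. From VC = 36Q - 6Q^2 + Q^3, AVC = 36 - 6Q + Q^2.
At the minimum of AVC, MC = AVC. MC = 36 - 12Q + 3Q^2; setting MC = AVC gives 2Q^2 - 6Q = 0, so Q = 3. min AVC = 27.
So the shutdown price is $27.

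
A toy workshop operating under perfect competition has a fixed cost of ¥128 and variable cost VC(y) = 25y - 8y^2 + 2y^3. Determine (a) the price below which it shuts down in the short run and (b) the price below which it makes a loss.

AVC = 25 - 8y + 2y^2; minimized at y = 2, giving min AVC = ¥17. That is the shutdown price.
ATC = 128/y + 25 - 8y + 2y^2. Setting dATC/dy = −128/y^2 − 8 + 4y = 0 gives y = 4 (since 4·4^3 − 8·4^2 = 128).
min ATC = 128/4 + 25 − 8·4 + 2·4^2 = ¥57. That is the break-even price.
For ¥17 ≤ P < ¥57 the firm produces at a loss; below ¥17 it shuts down.

Shutdown price = ¥17; break-even price = ¥57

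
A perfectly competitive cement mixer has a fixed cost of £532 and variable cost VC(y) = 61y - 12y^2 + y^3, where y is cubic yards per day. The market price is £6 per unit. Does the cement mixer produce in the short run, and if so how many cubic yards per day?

Variable cost is VC = 61y - 12y^2 + y^3, so AVC = VC/y = 61 - 12y + y^2 and MC = dTC/dy = 61 - 24y + 3y^2.
AVC is minimized where dAVC/dy = -12 + 2y = 0, at y = 6; min AVC = 61 - 12·6 + 6^2 = £25.
P = £6 lies below min AVC = £25; no output level covers variable cost.
The firm minimizes its loss by shutting down and losing only its fixed cost of £532.

Shut down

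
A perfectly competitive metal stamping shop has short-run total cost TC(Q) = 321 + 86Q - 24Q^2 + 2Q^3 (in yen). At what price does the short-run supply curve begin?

¥14 per unit

The firm shuts down when price falls below the minimum of average variable cost. AVC = VC/Q = 86 - 24Q + 2Q^2.
At the minimum of AVC, MC = AVC. MC = 86 - 48Q + 6Q^2; setting MC = AVC gives 4Q^2 - 24Q = 0, so Q = 6. min AVC = 14.
For P < ¥14 the firm produces nothing.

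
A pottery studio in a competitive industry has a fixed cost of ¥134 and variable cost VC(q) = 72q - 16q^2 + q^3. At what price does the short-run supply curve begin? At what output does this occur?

¥8 per unit, at q = 8

The firm shuts down when price falls below the minimum of average variable cost. AVC = VC/q = 72 - 16q + q^2.
dAVC/dq = -16 + 2q = 0 gives q = 8. min AVC = 72 - 16·8 + 8^2 = 8.
So the shutdown price is ¥8.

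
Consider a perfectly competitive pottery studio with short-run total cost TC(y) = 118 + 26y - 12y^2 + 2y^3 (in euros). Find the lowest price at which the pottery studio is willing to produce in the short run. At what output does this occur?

The firm shuts down when price falls below the minimum of average variable cost. AVC = VC/y = 26 - 12y + 2y^2.
At the minimum of AVC, MC = AVC. MC = 26 - 24y + 6y^2; setting MC = AVC gives 4y^2 - 12y = 0, so y = 3. min AVC = 8.
For P < €8 the firm produces nothing.

€8 per unit, at y = 3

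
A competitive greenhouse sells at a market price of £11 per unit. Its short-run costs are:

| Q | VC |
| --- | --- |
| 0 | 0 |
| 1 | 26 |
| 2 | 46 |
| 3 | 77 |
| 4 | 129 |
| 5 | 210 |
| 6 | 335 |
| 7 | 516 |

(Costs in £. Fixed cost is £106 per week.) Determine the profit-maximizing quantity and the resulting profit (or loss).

Q = 0 (shut down); profit = -£106

Profit at each row (π = 11Q − TC): Q=0: -106; Q=1: -121; Q=2: -130; Q=3: -150; Q=4: -191; Q=5: -261; Q=6: -375; Q=7: -545.
Profit is highest at Q = 0. Equivalently, the lowest AVC in the table is 46/2 ≈ £23 at Q = 2, and P = £11 falls below it — price never covers variable cost, so the firm shuts down and loses only its fixed cost.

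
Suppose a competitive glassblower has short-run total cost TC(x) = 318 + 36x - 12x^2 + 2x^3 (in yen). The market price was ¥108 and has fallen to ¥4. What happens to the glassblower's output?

Output falls from 6 to 0 (the firm shuts down)

AVC = 36 - 12x + 2x^2, minimized at x = 3 where min AVC = ¥18. MC = 36 - 24x + 6x^2.
At P = ¥108 ≥ min AVC, set P = MC on the rising branch: x = 6.
At P = ¥4 < min AVC = ¥18, price no longer covers variable cost at any output, so the firm shuts down: x = 0.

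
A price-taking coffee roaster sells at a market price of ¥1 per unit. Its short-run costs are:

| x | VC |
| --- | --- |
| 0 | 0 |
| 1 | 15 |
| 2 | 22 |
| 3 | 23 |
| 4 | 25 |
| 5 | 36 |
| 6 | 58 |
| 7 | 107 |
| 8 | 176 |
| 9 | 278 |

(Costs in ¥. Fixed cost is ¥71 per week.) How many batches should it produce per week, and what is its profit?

x = 0 (shut down); profit = -¥71

Profit at each row (π = 1x − TC): x=0: -71; x=1: -85; x=2: -91; x=3: -91; x=4: -92; x=5: -102; x=6: -123; x=7: -171; x=8: -239; x=9: -340.
Profit is highest at x = 0. Equivalently, the lowest AVC in the table is 25/4 ≈ ¥6.25 at x = 4, and P = ¥1 falls below it — price never covers variable cost, so the firm shuts down and loses only its fixed cost.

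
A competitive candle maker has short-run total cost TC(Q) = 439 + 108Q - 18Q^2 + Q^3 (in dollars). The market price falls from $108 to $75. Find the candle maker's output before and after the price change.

Output falls from 12 to 11

AVC = 108 - 18Q + Q^2, minimized at Q = 9 where min AVC = $27. MC = 108 - 36Q + 3Q^2.
With P = $108 above the shutdown price, P = MC gives Q = 12.
At P = $75 ≥ min AVC, set P = MC: Q = 11. The firm stays open but cuts output.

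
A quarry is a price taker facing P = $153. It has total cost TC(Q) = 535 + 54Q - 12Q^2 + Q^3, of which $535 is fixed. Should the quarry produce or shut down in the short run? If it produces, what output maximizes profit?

From TC, MC = TC'(Q) = 54 - 24Q + 3Q^2 and AVC = VC/Q = 54 - 12Q + Q^2.
The AVC parabola has its vertex at Q = 12/2 = 6, where AVC = 54 - 12·6 + 6^2 = $18.
Since P = $153 ≥ min AVC = $18, price covers variable cost and the firm should produce.
Solving P = MC: -99 - 24Q + 3Q^2 = 0 ⇒ Q = -3 or 11. On the upward-sloping branch, Q* = 11.
Check: AVC at Q = 11 is $43 ≤ P, so revenue covers variable cost.
Profit = P·Q − TC = 153·11 − 1008 = $675.

Produce at Q = 11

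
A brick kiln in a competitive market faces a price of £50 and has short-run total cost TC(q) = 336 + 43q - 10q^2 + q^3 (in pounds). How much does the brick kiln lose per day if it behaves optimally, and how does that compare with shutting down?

AVC = 43 - 10q + q^2; min AVC = £18 at q = 5. Since P = £50 ≥ min AVC, the firm produces.
MC = 43 - 20q + 3q^2. Setting P = MC and taking the root on the rising branch gives q* = 7.
TR = 50·7 = 350. TC = 336 + 154 = 490. Profit = 350 − 490 = -£140.
Shutting down would mean losing the fixed cost of £336, so operating at a loss of £140 is better by £196.

Profit = -£140 at q = 7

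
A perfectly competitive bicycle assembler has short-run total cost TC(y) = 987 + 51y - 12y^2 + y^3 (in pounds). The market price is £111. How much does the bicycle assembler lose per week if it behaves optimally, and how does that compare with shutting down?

Profit = -£187 at y = 10

AVC = 51 - 12y + y^2; min AVC = £15 at y = 6. Since P = £111 ≥ min AVC, the firm produces.
MC = 51 - 24y + 3y^2. Setting P = MC and taking the root on the rising branch gives y* = 10.
TR = 111·10 = 1110. TC = 987 + 310 = 1297. Profit = 1110 − 1297 = -£187.
By producing, the firm covers all variable cost plus £800 of fixed cost; shutting down would lose the full £987.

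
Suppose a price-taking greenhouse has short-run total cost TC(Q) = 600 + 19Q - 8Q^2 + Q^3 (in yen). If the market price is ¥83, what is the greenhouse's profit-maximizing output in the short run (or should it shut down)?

From TC, MC = TC'(Q) = 19 - 16Q + 3Q^2 and AVC = VC/Q = 19 - 8Q + Q^2.
AVC hits its minimum where MC = AVC, at Q = 4, giving min AVC = 19 - 8·4 + 4^2 = ¥3.
P = ¥83 exceeds min AVC = ¥3, so the firm stays open.
Solving P = MC: -64 - 16Q + 3Q^2 = 0 ⇒ Q = -8/3 or 8. On the upward-sloping branch, Q* = 8.
Check: AVC at Q = 8 is ¥19 ≤ P, so revenue covers variable cost.
Profit = P·Q − TC = 83·8 − 752 = -¥88, a loss, but smaller than the ¥600 fixed cost the firm would lose by shutting down.

Produce at Q = 8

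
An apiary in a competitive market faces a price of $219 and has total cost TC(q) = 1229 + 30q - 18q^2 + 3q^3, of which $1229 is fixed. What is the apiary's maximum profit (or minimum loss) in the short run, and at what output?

AVC = 30 - 18q + 3q^2; min AVC = $3 at q = 3. Since P = $219 ≥ min AVC, the firm produces.
MC = 30 - 36q + 9q^2. Setting P = MC and taking the root on the rising branch gives q* = 7.
TR = 219·7 = 1533. TC = 1229 + 357 = 1586. Profit = 1533 − 1586 = -$53.
By producing, the firm covers all variable cost plus $1176 of fixed cost; shutting down would lose the full $1229.

Profit = -$53 at q = 7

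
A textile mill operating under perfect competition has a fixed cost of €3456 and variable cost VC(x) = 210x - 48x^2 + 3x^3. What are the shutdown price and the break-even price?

Shutdown price = €18; break-even price = €354

AVC = 210 - 48x + 3x^2; minimized at x = 8, giving min AVC = €18. That is the shutdown price.
ATC = 3456/x + 210 - 48x + 3x^2. Setting dATC/dx = −3456/x^2 − 48 + 6x = 0 gives x = 12 (since 6·12^3 − 48·12^2 = 3456).
min ATC = 3456/12 + 210 − 48·12 + 3·12^2 = €354. That is the break-even price.
For €18 ≤ P < €354 the firm produces at a loss; below €18 it shuts down.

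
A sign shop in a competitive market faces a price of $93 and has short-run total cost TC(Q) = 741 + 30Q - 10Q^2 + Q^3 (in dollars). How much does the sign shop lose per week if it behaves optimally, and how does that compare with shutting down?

AVC = 30 - 10Q + Q^2 has its minimum $5 at Q = 5; price $93 clears that bar, so the firm operates.
With MC = 30 - 20Q + 3Q^2, P = MC on the upward-sloping part at Q* = 9.
TR = 93·9 = 837. TC = 741 + 189 = 930. Profit = 837 − 930 = -$93.
Shutting down would mean losing the fixed cost of $741, so operating at a loss of $93 is better by $648.

Profit = -$93 at Q = 9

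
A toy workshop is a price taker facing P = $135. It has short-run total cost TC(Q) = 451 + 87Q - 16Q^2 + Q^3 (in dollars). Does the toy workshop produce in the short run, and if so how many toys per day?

Variable cost is VC = 87Q - 16Q^2 + Q^3, so AVC = VC/Q = 87 - 16Q + Q^2 and MC = dTC/dQ = 87 - 32Q + 3Q^2.
AVC is minimized where dAVC/dQ = -16 + 2Q = 0, at Q = 8; min AVC = 87 - 16·8 + 8^2 = $23.
Since P = $135 ≥ min AVC = $23, price covers variable cost and the firm should produce.
Solving P = MC: -48 - 32Q + 3Q^2 = 0 ⇒ Q = -4/3 or 12. On the upward-sloping branch, Q* = 12.
Check: AVC at Q = 12 is $39 ≤ P, so revenue covers variable cost.
Profit = P·Q − TC = 135·12 − 919 = $701.

Produce at Q = 12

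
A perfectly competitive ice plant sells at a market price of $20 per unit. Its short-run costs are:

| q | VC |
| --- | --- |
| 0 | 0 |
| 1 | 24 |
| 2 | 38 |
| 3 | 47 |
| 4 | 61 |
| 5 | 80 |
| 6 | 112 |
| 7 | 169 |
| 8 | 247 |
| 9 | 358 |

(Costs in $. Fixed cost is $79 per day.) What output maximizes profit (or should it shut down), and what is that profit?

q = 5; profit = -$59

Tabulate TR − TC: q=0: -79; q=1: -83; q=2: -77; q=3: -66; q=4: -60; q=5: -59; q=6: -71; q=7: -108; q=8: -166; q=9: -257.
Profit is maximized at q = 5. AVC there is 80/5 = $16 ≤ P, so producing beats shutting down (which would give -$79).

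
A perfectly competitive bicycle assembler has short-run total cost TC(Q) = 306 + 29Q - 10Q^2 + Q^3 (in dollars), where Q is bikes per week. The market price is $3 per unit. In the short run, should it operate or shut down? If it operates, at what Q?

Shut down

From TC, MC = TC'(Q) = 29 - 20Q + 3Q^2 and AVC = VC/Q = 29 - 10Q + Q^2.
AVC is minimized where dAVC/dQ = -10 + 2Q = 0, at Q = 5; min AVC = 29 - 10·5 + 5^2 = $4.
With P < min AVC ($3 < $4), every unit sold adds to the loss.
Best response: produce nothing and absorb the $306 fixed cost.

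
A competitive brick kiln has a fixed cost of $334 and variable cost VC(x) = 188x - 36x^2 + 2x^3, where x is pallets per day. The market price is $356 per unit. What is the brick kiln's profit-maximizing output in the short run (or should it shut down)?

From TC, MC = TC'(x) = 188 - 72x + 6x^2 and AVC = VC/x = 188 - 36x + 2x^2.
The AVC parabola has its vertex at x = 36/4 = 9, where AVC = 188 - 36·9 + 2·9^2 = $26.
P = $356 exceeds min AVC = $26, so the firm stays open.
Set P = MC: 356 = 188 - 72x + 6x^2 → -168 - 72x + 6x^2 = 0. The roots are x = -2 and x = 14; the profit-maximizing output is on the rising part of MC, so x* = 14.
Check: AVC at x = 14 is $76 ≤ P, so revenue covers variable cost.
Profit = P·x − TC = 356·14 − 1398 = $3586.

Produce at x = 14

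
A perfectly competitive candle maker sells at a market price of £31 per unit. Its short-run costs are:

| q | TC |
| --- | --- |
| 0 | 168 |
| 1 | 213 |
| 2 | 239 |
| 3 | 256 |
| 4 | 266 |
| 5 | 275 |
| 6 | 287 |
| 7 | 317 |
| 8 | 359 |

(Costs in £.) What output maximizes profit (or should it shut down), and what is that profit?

Tabulate TR − TC: q=0: -168; q=1: -182; q=2: -177; q=3: -163; q=4: -142; q=5: -120; q=6: -101; q=7: -100; q=8: -111.
Profit is maximized at q = 7. AVC there is 149/7 = £21.29 ≤ P, so producing beats shutting down (which would give -£168).

q = 7; profit = -£100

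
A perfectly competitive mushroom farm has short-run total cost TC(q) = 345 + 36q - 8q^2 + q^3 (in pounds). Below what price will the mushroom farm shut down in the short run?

Short-run supply begins at min AVC. From VC = 36q - 8q^2 + q^3, AVC = 36 - 8q + q^2.
At the minimum of AVC, MC = AVC. MC = 36 - 16q + 3q^2; setting MC = AVC gives 2q^2 - 8q = 0, so q = 4. min AVC = 20.
For P < £20 the firm produces nothing.

£20 per unit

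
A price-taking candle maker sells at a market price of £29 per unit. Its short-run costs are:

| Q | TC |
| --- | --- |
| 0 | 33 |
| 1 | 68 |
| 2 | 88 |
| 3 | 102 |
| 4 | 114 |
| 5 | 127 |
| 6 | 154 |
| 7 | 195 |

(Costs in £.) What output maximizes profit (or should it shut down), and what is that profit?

Q = 6; profit = £20

Tabulate TR − TC: Q=0: -33; Q=1: -39; Q=2: -30; Q=3: -15; Q=4: 2; Q=5: 18; Q=6: 20; Q=7: 8.
Profit is maximized at Q = 6. AVC there is 121/6 = £20.17 ≤ P, so producing beats shutting down (which would give -£33).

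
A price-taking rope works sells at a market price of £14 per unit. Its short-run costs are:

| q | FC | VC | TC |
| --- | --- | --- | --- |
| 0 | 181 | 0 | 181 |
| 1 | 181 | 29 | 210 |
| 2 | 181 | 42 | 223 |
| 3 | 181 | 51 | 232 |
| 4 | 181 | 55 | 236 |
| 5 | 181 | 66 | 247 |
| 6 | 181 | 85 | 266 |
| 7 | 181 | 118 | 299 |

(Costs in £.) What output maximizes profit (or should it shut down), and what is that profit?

Profit at each row (π = 14q − TC): q=0: -181; q=1: -196; q=2: -195; q=3: -190; q=4: -180; q=5: -177; q=6: -182; q=7: -201.
Profit is maximized at q = 5. AVC there is 66/5 = £13.20 ≤ P, so producing beats shutting down (which would give -£181).

q = 5; profit = -£177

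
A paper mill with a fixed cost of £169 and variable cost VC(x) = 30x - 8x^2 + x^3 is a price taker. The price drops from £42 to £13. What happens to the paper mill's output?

MC = 30 - 16x + 3x^2; the shutdown threshold is min AVC = £14 (at x = 4).
At P = £42 ≥ min AVC, set P = MC on the rising branch: x = 6.
At P = £13 < min AVC = £14, price no longer covers variable cost at any output, so the firm shuts down: x = 0.

Output falls from 6 to 0 (the firm shuts down)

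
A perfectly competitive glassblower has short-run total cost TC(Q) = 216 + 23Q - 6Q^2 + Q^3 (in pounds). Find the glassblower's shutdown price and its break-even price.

AVC = 23 - 6Q + Q^2; minimized at Q = 3, giving min AVC = £14. That is the shutdown price.
ATC = 216/Q + 23 - 6Q + Q^2. Setting dATC/dQ = −216/Q^2 − 6 + 2Q = 0 gives Q = 6 (since 2·6^3 − 6·6^2 = 216).
min ATC = 216/6 + 23 − 6·6 + 6^2 = £59. That is the break-even price.
For £14 ≤ P < £59 the firm produces at a loss; below £14 it shuts down.

Shutdown price = £14; break-even price = £59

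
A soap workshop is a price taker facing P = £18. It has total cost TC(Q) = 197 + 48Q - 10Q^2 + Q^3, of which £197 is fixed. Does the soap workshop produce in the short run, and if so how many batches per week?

Shut down

From TC, MC = TC'(Q) = 48 - 20Q + 3Q^2 and AVC = VC/Q = 48 - 10Q + Q^2.
AVC hits its minimum where MC = AVC, at Q = 5, giving min AVC = 48 - 10·5 + 5^2 = £23.
Since P = £18 < min AVC = £23, price fails to cover variable cost at any output.
The firm minimizes its loss by shutting down and losing only its fixed cost of £197.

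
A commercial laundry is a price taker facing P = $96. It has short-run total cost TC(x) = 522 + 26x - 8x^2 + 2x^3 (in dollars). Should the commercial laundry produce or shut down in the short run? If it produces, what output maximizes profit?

Produce at x = 5

Variable cost is VC = 26x - 8x^2 + 2x^3, so AVC = VC/x = 26 - 8x + 2x^2 and MC = dTC/dx = 26 - 16x + 6x^2.
The AVC parabola has its vertex at x = 8/4 = 2, where AVC = 26 - 8·2 + 2·2^2 = $18.
P = $96 exceeds min AVC = $18, so the firm stays open.
P = MC gives -70 - 16x + 6x^2 = 0, with roots -7/3 and 5. Take the larger (rising MC): x* = 5.
Check: AVC at x = 5 is $36 ≤ P, so revenue covers variable cost.
Profit = P·x − TC = 96·5 − 702 = -$222, a loss, but smaller than the $522 fixed cost the firm would lose by shutting down.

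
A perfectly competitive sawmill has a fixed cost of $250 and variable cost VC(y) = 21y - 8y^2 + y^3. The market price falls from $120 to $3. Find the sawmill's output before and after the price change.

Output falls from 9 to 0 (the firm shuts down)

AVC = 21 - 8y + y^2, minimized at y = 4 where min AVC = $5. MC = 21 - 16y + 3y^2.
With P = $120 above the shutdown price, P = MC gives y = 9.
At P = $3 < min AVC = $5, price no longer covers variable cost at any output, so the firm shuts down: y = 0.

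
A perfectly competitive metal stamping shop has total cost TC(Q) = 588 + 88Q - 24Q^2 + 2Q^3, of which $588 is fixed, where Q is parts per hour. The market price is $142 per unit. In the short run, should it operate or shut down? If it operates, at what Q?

Produce at Q = 9

Strip out fixed cost: VC = 88Q - 24Q^2 + 2Q^3. Then AVC = 88 - 24Q + 2Q^2 and MC = 88 - 48Q + 6Q^2.
The AVC parabola has its vertex at Q = 24/4 = 6, where AVC = 88 - 24·6 + 2·6^2 = $16.
Because $142 ≥ $16, revenue can cover variable cost; the firm operates.
Set P = MC: 142 = 88 - 48Q + 6Q^2 → -54 - 48Q + 6Q^2 = 0. The roots are Q = -1 and Q = 9; the profit-maximizing output is on the rising part of MC, so Q* = 9.
Check: AVC at Q = 9 is $34 ≤ P, so revenue covers variable cost.
Profit = P·Q − TC = 142·9 − 894 = $384.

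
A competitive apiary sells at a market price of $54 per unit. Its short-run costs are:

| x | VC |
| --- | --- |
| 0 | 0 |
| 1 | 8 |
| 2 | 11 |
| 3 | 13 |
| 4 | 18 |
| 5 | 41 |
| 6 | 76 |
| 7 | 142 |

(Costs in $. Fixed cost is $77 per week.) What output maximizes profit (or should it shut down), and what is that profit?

Profit at each row (π = 54x − TC): x=0: -77; x=1: -31; x=2: 20; x=3: 72; x=4: 121; x=5: 152; x=6: 171; x=7: 159.
Profit is maximized at x = 6. AVC there is 76/6 = $12.67 ≤ P, so producing beats shutting down (which would give -$77).

x = 6; profit = $171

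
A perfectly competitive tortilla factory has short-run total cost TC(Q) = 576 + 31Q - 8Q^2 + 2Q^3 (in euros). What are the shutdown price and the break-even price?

Shutdown price = €23; break-even price = €151

Shutdown price = min AVC. AVC = 31 - 8Q + 2Q^2, with vertex at Q = 2 and minimum €23.
ATC = 576/Q + 31 - 8Q + 2Q^2. Setting dATC/dQ = −576/Q^2 − 8 + 4Q = 0 gives Q = 6 (since 4·6^3 − 8·6^2 = 576).
min ATC = 576/6 + 31 − 8·6 + 2·6^2 = €151. That is the break-even price.
For €23 ≤ P < €151 the firm produces at a loss; below €23 it shuts down.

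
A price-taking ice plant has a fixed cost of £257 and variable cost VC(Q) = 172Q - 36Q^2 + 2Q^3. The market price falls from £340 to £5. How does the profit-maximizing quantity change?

Output falls from 14 to 0 (the firm shuts down)

MC = 172 - 72Q + 6Q^2; the shutdown threshold is min AVC = £10 (at Q = 9).
With P = £340 above the shutdown price, P = MC gives Q = 14.
At P = £5 < min AVC = £10, price no longer covers variable cost at any output, so the firm shuts down: Q = 0.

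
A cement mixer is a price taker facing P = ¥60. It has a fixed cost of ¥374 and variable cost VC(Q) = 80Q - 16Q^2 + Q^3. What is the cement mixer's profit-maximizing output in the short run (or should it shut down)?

Produce at Q = 10

Variable cost is VC = 80Q - 16Q^2 + Q^3, so AVC = VC/Q = 80 - 16Q + Q^2 and MC = dTC/dQ = 80 - 32Q + 3Q^2.
AVC is minimized where dAVC/dQ = -16 + 2Q = 0, at Q = 8; min AVC = 80 - 16·8 + 8^2 = ¥16.
Since P = ¥60 ≥ min AVC = ¥16, price covers variable cost and the firm should produce.
Set P = MC: 60 = 80 - 32Q + 3Q^2 → 20 - 32Q + 3Q^2 = 0. The roots are Q = 2/3 and Q = 10; the profit-maximizing output is on the rising part of MC, so Q* = 10.
Check: AVC at Q = 10 is ¥20 ≤ P, so revenue covers variable cost.
Profit = P·Q − TC = 60·10 − 574 = ¥26.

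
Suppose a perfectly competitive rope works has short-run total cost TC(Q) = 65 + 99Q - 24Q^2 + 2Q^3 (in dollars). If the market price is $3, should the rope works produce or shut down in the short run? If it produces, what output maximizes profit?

Variable cost is VC = 99Q - 24Q^2 + 2Q^3, so AVC = VC/Q = 99 - 24Q + 2Q^2 and MC = dTC/dQ = 99 - 48Q + 6Q^2.
The AVC parabola has its vertex at Q = 24/4 = 6, where AVC = 99 - 24·6 + 2·6^2 = $27.
With P < min AVC ($3 < $27), every unit sold adds to the loss.
Best response: produce nothing and absorb the $65 fixed cost.

Shut down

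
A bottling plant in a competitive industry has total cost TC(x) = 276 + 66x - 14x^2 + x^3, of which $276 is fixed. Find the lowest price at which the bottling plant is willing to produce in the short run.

The shutdown price is the minimum of AVC. VC = 66x - 14x^2 + x^3, so AVC = 66 - 14x + x^2.
dAVC/dx = -14 + 2x = 0 gives x = 7. min AVC = 66 - 14·7 + 7^2 = 17.
The firm shuts down for any P below $17.

$17 per unit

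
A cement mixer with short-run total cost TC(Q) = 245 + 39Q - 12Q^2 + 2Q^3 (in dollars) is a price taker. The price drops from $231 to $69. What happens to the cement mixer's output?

MC = 39 - 24Q + 6Q^2; the shutdown threshold is min AVC = $21 (at Q = 3).
With P = $231 above the shutdown price, P = MC gives Q = 8.
At P = $69 ≥ min AVC, set P = MC: Q = 5. The firm stays open but cuts output.

Output falls from 8 to 5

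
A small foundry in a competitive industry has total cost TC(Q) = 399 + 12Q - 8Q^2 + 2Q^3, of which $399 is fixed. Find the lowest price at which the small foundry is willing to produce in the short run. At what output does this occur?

The firm shuts down when price falls below the minimum of average variable cost. AVC = VC/Q = 12 - 8Q + 2Q^2.
dAVC/dQ = -8 + 4Q = 0 gives Q = 2. min AVC = 12 - 8·2 + 2·2^2 = 4.
For P < $4 the firm produces nothing.

$4 per unit, at Q = 2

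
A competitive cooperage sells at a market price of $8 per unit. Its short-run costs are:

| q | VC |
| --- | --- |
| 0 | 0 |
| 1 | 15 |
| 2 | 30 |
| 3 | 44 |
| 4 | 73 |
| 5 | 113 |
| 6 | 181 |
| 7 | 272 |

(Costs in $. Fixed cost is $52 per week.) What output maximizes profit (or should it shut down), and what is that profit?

Profit at each row (π = 8q − TC): q=0: -52; q=1: -59; q=2: -66; q=3: -72; q=4: -93; q=5: -125; q=6: -185; q=7: -268.
Profit is highest at q = 0. Equivalently, the lowest AVC in the table is 44/3 ≈ $14.67 at q = 3, and P = $8 falls below it — price never covers variable cost, so the firm shuts down and loses only its fixed cost.

q = 0 (shut down); profit = -$52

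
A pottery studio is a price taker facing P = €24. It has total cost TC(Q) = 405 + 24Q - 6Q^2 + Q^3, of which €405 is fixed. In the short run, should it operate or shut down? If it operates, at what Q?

Strip out fixed cost: VC = 24Q - 6Q^2 + Q^3. Then AVC = 24 - 6Q + Q^2 and MC = 24 - 12Q + 3Q^2.
The AVC parabola has its vertex at Q = 6/2 = 3, where AVC = 24 - 6·3 + 3^2 = €15.
P = €24 exceeds min AVC = €15, so the firm stays open.
P = MC gives -12Q + 3Q^2 = 0, with roots 0 and 4. Take the larger (rising MC): Q* = 4.
Check: AVC at Q = 4 is €16 ≤ P, so revenue covers variable cost.
Profit = P·Q − TC = 24·4 − 469 = -€373, a loss, but smaller than the €405 fixed cost the firm would lose by shutting down.

Produce at Q = 4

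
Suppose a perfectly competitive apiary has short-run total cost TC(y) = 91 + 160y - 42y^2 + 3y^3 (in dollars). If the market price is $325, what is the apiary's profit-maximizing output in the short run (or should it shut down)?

From TC, MC = TC'(y) = 160 - 84y + 9y^2 and AVC = VC/y = 160 - 42y + 3y^2.
AVC hits its minimum where MC = AVC, at y = 7, giving min AVC = 160 - 42·7 + 3·7^2 = $13.
Since P = $325 ≥ min AVC = $13, price covers variable cost and the firm should produce.
Set P = MC: 325 = 160 - 84y + 9y^2 → -165 - 84y + 9y^2 = 0. The roots are y = -5/3 and y = 11; the profit-maximizing output is on the rising part of MC, so y* = 11.
Check: AVC at y = 11 is $61 ≤ P, so revenue covers variable cost.
Profit = P·y − TC = 325·11 − 762 = $2813.

Produce at y = 11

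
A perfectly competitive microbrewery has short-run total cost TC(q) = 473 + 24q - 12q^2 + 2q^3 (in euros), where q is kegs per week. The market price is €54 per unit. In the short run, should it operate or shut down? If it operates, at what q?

Produce at q = 5

Strip out fixed cost: VC = 24q - 12q^2 + 2q^3. Then AVC = 24 - 12q + 2q^2 and MC = 24 - 24q + 6q^2.
The AVC parabola has its vertex at q = 12/4 = 3, where AVC = 24 - 12·3 + 2·3^2 = €6.
P = €54 exceeds min AVC = €6, so the firm stays open.
P = MC gives -30 - 24q + 6q^2 = 0, with roots -1 and 5. Take the larger (rising MC): q* = 5.
Check: AVC at q = 5 is €14 ≤ P, so revenue covers variable cost.
Profit = P·q − TC = 54·5 − 543 = -€273, a loss, but smaller than the €473 fixed cost the firm would lose by shutting down.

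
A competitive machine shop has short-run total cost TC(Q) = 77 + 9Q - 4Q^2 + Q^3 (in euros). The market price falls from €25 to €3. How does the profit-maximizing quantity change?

MC = 9 - 8Q + 3Q^2; the shutdown threshold is min AVC = €5 (at Q = 2).
With P = €25 above the shutdown price, P = MC gives Q = 4.
At P = €3 < min AVC = €5, price no longer covers variable cost at any output, so the firm shuts down: Q = 0.

Output falls from 4 to 0 (the firm shuts down)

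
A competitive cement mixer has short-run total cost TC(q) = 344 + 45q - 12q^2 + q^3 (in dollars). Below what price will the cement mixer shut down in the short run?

The firm shuts down when price falls below the minimum of average variable cost. AVC = VC/q = 45 - 12q + q^2.
dAVC/dq = -12 + 2q = 0 gives q = 6. min AVC = 45 - 12·6 + 6^2 = 9.
For P < $9 the firm produces nothing.

$9 per unit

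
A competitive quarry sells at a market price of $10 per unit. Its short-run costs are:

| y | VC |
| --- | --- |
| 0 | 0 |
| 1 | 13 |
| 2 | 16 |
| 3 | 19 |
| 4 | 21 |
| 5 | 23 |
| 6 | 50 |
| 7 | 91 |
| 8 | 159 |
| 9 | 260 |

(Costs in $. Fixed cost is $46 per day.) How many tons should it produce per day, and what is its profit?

y = 5; profit = -$19

Compute π = P·y − TC at each output: y=0: -46; y=1: -49; y=2: -42; y=3: -35; y=4: -27; y=5: -19; y=6: -36; y=7: -67; y=8: -125; y=9: -216.
Profit is maximized at y = 5. AVC there is 23/5 = $4.60 ≤ P, so producing beats shutting down (which would give -$46).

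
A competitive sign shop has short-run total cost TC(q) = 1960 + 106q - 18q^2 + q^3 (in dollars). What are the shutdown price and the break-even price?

Shutdown price = min AVC. AVC = 106 - 18q + q^2, with vertex at q = 9 and minimum $25.
ATC = 1960/q + 106 - 18q + q^2. Setting dATC/dq = −1960/q^2 − 18 + 2q = 0 gives q = 14 (since 2·14^3 − 18·14^2 = 1960).
min ATC = 1960/14 + 106 − 18·14 + 14^2 = $190. That is the break-even price.
Between these two prices the firm operates at a loss; above $190 it earns a profit.

Shutdown price = $25; break-even price = $190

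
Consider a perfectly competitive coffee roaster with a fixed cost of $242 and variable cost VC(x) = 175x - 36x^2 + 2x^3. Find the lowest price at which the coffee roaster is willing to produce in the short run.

$13 per unit

The shutdown price is the minimum of AVC. VC = 175x - 36x^2 + 2x^3, so AVC = 175 - 36x + 2x^2.
dAVC/dx = -36 + 4x = 0 gives x = 9. min AVC = 175 - 36·9 + 2·9^2 = 13.
The firm shuts down for any P below $13.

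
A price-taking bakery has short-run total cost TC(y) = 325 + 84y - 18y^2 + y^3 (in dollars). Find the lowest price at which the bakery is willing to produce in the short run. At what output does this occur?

$3 per unit, at y = 9

The shutdown price is the minimum of AVC. VC = 84y - 18y^2 + y^3, so AVC = 84 - 18y + y^2.
dAVC/dy = -18 + 2y = 0 gives y = 9. min AVC = 84 - 18·9 + 9^2 = 3.
So the shutdown price is $3.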